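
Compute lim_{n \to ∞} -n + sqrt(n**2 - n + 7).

An ∞ − ∞ form. Rationalising with the conjugate, the difference becomes (-n + 7) / (√(n^2 - n + 7) + n).
For large n the denominator behaves like 2·n, so the quotient tends to -1/2 = -1/2.

-1/2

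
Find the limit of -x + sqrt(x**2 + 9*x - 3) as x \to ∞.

An ∞ − ∞ form. Rationalising with the conjugate, the difference becomes (9x - 3) / (√(x^2 + 9*x - 3) + x).
For large x the denominator behaves like 2·x, so the quotient tends to 9/2 = 9/2.

9/2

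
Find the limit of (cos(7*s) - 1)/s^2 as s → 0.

-49/2

Direct substitution gives 0/0.
Apply L'Hôpital: lim (-7*sin(7*s))/(2*s), still 0/0.
After 2 applications of L'Hôpital's rule the quotient is (-49*cos(7*s))/(2); substituting s = 0 gives -49/2.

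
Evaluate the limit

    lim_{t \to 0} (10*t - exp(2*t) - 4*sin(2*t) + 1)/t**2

-2

Substitution gives 0/0; apply L'Hôpital's rule 2 times.
After differentiating numerator and denominator 2 times the quotient is (-4*e^(2*t) + 16*sin(2*t))/(2); at t = 0 this is -2.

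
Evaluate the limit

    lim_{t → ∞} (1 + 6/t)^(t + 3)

The base → 1 and the exponent → ∞: a 1^∞ form.
Take logarithms: (t + 3)·ln(1 + 6/t). Since ln(1+u) ~ u for small u, this behaves like (t)·(6/t) → 6.
So the limit is e^(6).

e^(6)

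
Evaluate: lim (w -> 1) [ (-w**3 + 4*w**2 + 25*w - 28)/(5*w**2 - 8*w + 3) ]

15

Direct substitution gives 0/0, so factor. Both numerator and denominator have (w - 1) as a factor.
After cancelling, the expression reduces to (-w^2 + 3*w + 28)/(5*w - 3).
Substituting w = 1 gives 15.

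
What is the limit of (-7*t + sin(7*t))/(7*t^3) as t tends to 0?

-49/6

Direct substitution gives 0/0.
Apply L'Hôpital: lim (7*cos(7*t) - 7)/(21*t^2), still 0/0.
Apply L'Hôpital: lim (-49*sin(7*t))/(42*t), still 0/0.
After 3 applications of L'Hôpital's rule the quotient is (-343*cos(7*t))/(42); substituting t = 0 gives -49/6.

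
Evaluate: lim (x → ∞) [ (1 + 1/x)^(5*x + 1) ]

The base → 1 and the exponent → ∞: a 1^∞ form.
Take logarithms: (5x + 1)·ln(1 + 1/x). Since ln(1+u) ~ u for small u, this behaves like (5x)·(1/x) → 5.
So the limit is e^(5).

e^(5)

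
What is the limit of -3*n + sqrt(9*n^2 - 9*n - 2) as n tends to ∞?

This has the form ∞ − ∞. Multiply and divide by the conjugate √(9*n^2 - 9*n - 2) + 3n.
That gives (-9n - 2) / (√(9*n^2 - 9*n - 2) + 3n).
Divide numerator and denominator by n: the limit is -9/(2·3) = -3/2.

-3/2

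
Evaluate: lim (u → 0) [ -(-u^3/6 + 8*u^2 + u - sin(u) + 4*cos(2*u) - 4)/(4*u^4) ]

Substitution gives 0/0 (the numerator vanishes to order 4).
Expand each term to order u^4: the coefficient of u^4 in 4·cos(2u) is 8/3 and in −sin(u) is 0.
Lower-order terms cancel with the polynomial part, so the numerator is (8/3)·u^4 + o(u^4), and the limit is (8/3)/(-4) = -2/3.

-2/3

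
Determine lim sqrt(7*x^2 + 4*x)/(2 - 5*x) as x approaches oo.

For large |x|, √(7*x^2 + 4*x) ≈ √7·|x| and the denominator ≈ -5x.
Since x → +∞, |x| = x, giving √7/(-5) = -√(7)/5.

-√(7)/5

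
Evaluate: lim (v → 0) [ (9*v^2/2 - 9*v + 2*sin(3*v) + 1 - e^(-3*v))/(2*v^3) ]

Substitution gives 0/0; apply L'Hôpital's rule 3 times.
After differentiating numerator and denominator 3 times the quotient is (-54*cos(3*v) + 27*e^(-3*v))/(12); at v = 0 this is -9/4.

-9/4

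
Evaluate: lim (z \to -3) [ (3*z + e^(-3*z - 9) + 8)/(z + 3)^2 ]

Direct substitution gives 0/0.
Apply L'Hôpital: lim (3 - 3*e^(-3*z - 9))/(2*z + 6), still 0/0.
After 2 applications of L'Hôpital's rule the quotient is (9*e^(-3*z - 9))/(2); substituting z = -3 gives 9/2.

9/2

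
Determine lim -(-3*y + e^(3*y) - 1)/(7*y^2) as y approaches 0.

Direct substitution gives 0/0.
Apply L'Hôpital: lim (3*e^(3*y) - 3)/(-14*y), still 0/0.
After 2 applications of L'Hôpital's rule the quotient is (9*e^(3*y))/(-14); substituting y = 0 gives -9/14.

-9/14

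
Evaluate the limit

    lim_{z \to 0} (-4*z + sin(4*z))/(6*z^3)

-16/9

Direct substitution gives 0/0.
Apply L'Hôpital: lim (4*cos(4*z) - 4)/(18*z^2), still 0/0.
Apply L'Hôpital: lim (-16*sin(4*z))/(36*z), still 0/0.
After 3 applications of L'Hôpital's rule the quotient is (-64*cos(4*z))/(36); substituting z = 0 gives -16/9.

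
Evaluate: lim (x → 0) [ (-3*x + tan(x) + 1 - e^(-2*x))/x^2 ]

Substitution gives 0/0 (the numerator vanishes to order 2).
Expand each term to order x^2: the coefficient of x^2 in −e^(-2x) is -2 and in tan(x) is 0.
Lower-order terms cancel with the polynomial part, so the numerator is (-2)·x^2 + o(x^2), and the limit is (-2)/(1) = -2.

-2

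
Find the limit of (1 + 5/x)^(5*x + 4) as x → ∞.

Let L be the limit and take ln: ln L = lim (5x + 4)·ln(1 + 5/x) = lim (5x + 4)·(5/x + O(1/x²)) = 25.
Hence L = e^(25).

e^(25)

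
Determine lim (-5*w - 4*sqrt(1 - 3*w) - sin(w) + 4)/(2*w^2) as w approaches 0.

Substitution gives 0/0; apply L'Hôpital's rule 2 times.
After differentiating numerator and denominator 2 times the quotient is (sin(w) + 9/(1 - 3*w)^(3/2))/(4); at w = 0 this is 9/4.

9/4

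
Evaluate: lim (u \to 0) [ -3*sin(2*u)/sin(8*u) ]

Substitution gives 0/0.
Divide numerator and denominator by u: sin(2u)/u → 2 and sin(8u)/u → 8, so the limit is -3·2/8 = -3/4.

-3/4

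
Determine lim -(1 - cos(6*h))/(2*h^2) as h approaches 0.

Substitution gives 0/0.
Use (1 − cos u)/u² → 1/2 with u = 6h: the limit is 6²/(2·(-2)) = -9.

-9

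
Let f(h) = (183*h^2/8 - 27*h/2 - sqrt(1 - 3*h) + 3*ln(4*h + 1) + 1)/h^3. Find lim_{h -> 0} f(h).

1051/16

Substitution gives 0/0; apply L'Hôpital's rule 3 times.
After differentiating numerator and denominator 3 times the quotient is (384/(4*h + 1)^3 + 81/(8*(1 - 3*h)^(5/2)))/(6); at h = 0 this is 1051/16.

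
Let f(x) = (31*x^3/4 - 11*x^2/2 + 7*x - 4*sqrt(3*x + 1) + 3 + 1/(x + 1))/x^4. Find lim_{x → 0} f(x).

437/32

Substitution gives 0/0 (the numerator vanishes to order 4).
Expand each term to order x^4: the coefficient of x^4 in 1/(1 + x) is 1 and in -4·√(1 + 3x) is 405/32.
Lower-order terms cancel with the polynomial part, so the numerator is (437/32)·x^4 + o(x^4), and the limit is (437/32)/(1) = 437/32.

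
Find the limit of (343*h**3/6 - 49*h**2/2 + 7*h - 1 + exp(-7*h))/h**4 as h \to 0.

2401/24

Direct substitution gives 0/0.
Apply L'Hôpital: lim (343*h^2/2 - 49*h + 7 - 7*e^(-7*h))/(4*h^3), still 0/0.
Apply L'Hôpital: lim (343*h - 49 + 49*e^(-7*h))/(12*h^2), still 0/0.
Apply L'Hôpital: lim (343 - 343*e^(-7*h))/(24*h), still 0/0.
After 4 applications of L'Hôpital's rule the quotient is (2401*e^(-7*h))/(24); substituting h = 0 gives 2401/24.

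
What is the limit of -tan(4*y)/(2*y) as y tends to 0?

-2

Substitution gives 0/0.
Since tan(u)/u → 1 as u → 0, tan(4y)/(4y) → 1 and the limit is 4/(-2) = -2.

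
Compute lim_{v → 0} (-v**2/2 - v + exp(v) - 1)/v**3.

Direct substitution gives 0/0.
Apply L'Hôpital: lim (-v + e^(v) - 1)/(3*v^2), still 0/0.
Apply L'Hôpital: lim (e^(v) - 1)/(6*v), still 0/0.
After 3 applications of L'Hôpital's rule the quotient is (e^(v))/(6); substituting v = 0 gives 1/6.

1/6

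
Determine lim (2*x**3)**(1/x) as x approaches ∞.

Base → ∞ and exponent → 0: an ∞^0 form.
Take logs: (1/x)·ln(2·x^3) = (ln 2 + 3·ln x)/x → 0.
So the limit is e^0 = 1.

1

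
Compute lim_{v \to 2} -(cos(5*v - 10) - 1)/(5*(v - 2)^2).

5/2

Direct substitution gives 0/0.
Apply L'Hôpital: lim (-5*sin(5*v - 10))/(20 - 10*v), still 0/0.
After 2 applications of L'Hôpital's rule the quotient is (-25*cos(5*v - 10))/(-10); substituting v = 2 gives 5/2.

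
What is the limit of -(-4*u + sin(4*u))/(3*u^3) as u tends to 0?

Direct substitution gives 0/0.
Apply L'Hôpital: lim (4*cos(4*u) - 4)/(-9*u^2), still 0/0.
Apply L'Hôpital: lim (-16*sin(4*u))/(-18*u), still 0/0.
After 3 applications of L'Hôpital's rule the quotient is (-64*cos(4*u))/(-18); substituting u = 0 gives 32/9.

32/9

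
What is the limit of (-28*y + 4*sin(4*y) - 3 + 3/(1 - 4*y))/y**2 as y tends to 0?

48

Substitution gives 0/0; apply L'Hôpital's rule 2 times.
After differentiating numerator and denominator 2 times the quotient is (-64*sin(4*y) - 96/(4*y - 1)^3)/(2); at y = 0 this is 48.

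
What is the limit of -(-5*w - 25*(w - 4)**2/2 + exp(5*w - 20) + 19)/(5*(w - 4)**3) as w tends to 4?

-25/6

Direct substitution gives 0/0.
Apply L'Hôpital: lim (-25*w + 5*e^(5*w - 20) + 95)/(-15*(w - 4)^2), still 0/0.
Apply L'Hôpital: lim (25*e^(5*w - 20) - 25)/(120 - 30*w), still 0/0.
After 3 applications of L'Hôpital's rule the quotient is (125*e^(5*w - 20))/(-30); substituting w = 4 gives -25/6.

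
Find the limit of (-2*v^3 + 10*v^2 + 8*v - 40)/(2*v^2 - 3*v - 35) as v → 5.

-42/17

At v = 5 both the top and bottom vanish — a removable singularity. Factoring out (v - 5) from each leaves (8 - 2*v^2)/(2*v + 7), which at v = 5 equals -42/17.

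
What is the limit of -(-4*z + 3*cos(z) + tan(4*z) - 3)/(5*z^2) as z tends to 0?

3/10

Substitution gives 0/0; apply L'Hôpital's rule 2 times.
After differentiating numerator and denominator 2 times the quotient is (-3*cos(z) + 32*tan(4*z)/cos(4*z)^2)/(-10); at z = 0 this is 3/10.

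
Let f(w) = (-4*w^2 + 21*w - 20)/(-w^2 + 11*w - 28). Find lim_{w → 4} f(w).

Direct substitution gives 0/0, so factor. Both numerator and denominator have (w - 4) as a factor.
After cancelling, the expression reduces to (5 - 4*w)/(7 - w).
Substituting w = 4 gives -11/3.

-11/3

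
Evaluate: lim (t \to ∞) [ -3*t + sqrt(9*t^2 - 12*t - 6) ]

This has the form ∞ − ∞. Multiply and divide by the conjugate √(9*t^2 - 12*t - 6) + 3t.
That gives (-12t - 6) / (√(9*t^2 - 12*t - 6) + 3t).
Divide numerator and denominator by t: the limit is -12/(2·3) = -2.

-2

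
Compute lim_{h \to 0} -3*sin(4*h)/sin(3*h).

-4

Substitution gives 0/0.
Divide numerator and denominator by h: sin(4h)/h → 4 and sin(3h)/h → 3, so the limit is -3·4/3 = -4.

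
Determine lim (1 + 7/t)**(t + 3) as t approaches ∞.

The base → 1 and the exponent → ∞: a 1^∞ form.
Take logarithms: (t + 3)·ln(1 + 7/t). Since ln(1+u) ~ u for small u, this behaves like (t)·(7/t) → 7.
So the limit is e^(7).

e^(7)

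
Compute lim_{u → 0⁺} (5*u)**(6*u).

1

Base → 0⁺ and exponent → 0⁺: a 0^0 form.
Take logs: 6u·ln(5u). This is 0·(−∞); rewriting as ln(5u)/(1/(6u)) and applying L'Hôpital gives 0.
Hence the limit is e^0 = 1.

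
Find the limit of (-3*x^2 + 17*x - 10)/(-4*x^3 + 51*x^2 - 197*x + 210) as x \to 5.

-1

Direct substitution gives 0/0, so factor. Both numerator and denominator have (x - 5) as a factor.
After cancelling, the expression reduces to (2 - 3*x)/(-4*x^2 + 31*x - 42).
Substituting x = 5 gives -1.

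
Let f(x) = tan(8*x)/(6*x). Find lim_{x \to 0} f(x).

Substitution gives 0/0.
Since tan(u)/u → 1 as u → 0, tan(8x)/(8x) → 1 and the limit is 8/6 = 4/3.

4/3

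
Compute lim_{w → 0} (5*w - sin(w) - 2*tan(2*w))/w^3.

-31/6

Substitution gives 0/0; apply L'Hôpital's rule 3 times.
After differentiating numerator and denominator 3 times the quotient is (cos(w) - 96*tan(2*w)^4 - 128*tan(2*w)^2 - 32)/(6); at w = 0 this is -31/6.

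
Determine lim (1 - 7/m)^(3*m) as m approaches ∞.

Let L be the limit and take ln: ln L = lim (3m)·ln(1 - 7/m) = lim (3m)·(-7/m + O(1/m²)) = -21.
Hence L = e^(-21).

e^(-21)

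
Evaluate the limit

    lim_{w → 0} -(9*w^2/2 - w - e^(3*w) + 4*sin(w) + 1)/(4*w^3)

31/24

Substitution gives 0/0; apply L'Hôpital's rule 3 times.
After differentiating numerator and denominator 3 times the quotient is (-27*e^(3*w) - 4*cos(w))/(-24); at w = 0 this is 31/24.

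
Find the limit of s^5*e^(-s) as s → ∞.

Write as s^5/e^{1s}, an ∞/∞ form.
Exponential growth dominates any polynomial, so repeated L'Hôpital (or the standard result) gives 0.

0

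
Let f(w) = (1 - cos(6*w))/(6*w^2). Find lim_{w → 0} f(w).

Substitution gives 0/0.
Use (1 − cos u)/u² → 1/2 with u = 6w: the limit is 6²/(2·6) = 3.

3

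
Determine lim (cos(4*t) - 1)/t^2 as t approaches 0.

Direct substitution gives 0/0.
Apply L'Hôpital: lim (-4*sin(4*t))/(2*t), still 0/0.
After 2 applications of L'Hôpital's rule the quotient is (-16*cos(4*t))/(2); substituting t = 0 gives -8.

-8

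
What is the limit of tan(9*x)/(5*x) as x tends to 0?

Substitution gives 0/0.
Since tan(u)/u → 1 as u → 0, tan(9x)/(9x) → 1 and the limit is 9/5.

9/5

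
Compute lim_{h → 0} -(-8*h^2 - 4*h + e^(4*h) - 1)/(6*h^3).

-16/9

Direct substitution gives 0/0.
Apply L'Hôpital: lim (-16*h + 4*e^(4*h) - 4)/(-18*h^2), still 0/0.
Apply L'Hôpital: lim (16*e^(4*h) - 16)/(-36*h), still 0/0.
After 3 applications of L'Hôpital's rule the quotient is (64*e^(4*h))/(-36); substituting h = 0 gives -16/9.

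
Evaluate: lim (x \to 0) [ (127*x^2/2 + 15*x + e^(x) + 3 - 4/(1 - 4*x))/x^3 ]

Substitution gives 0/0; apply L'Hôpital's rule 3 times.
After differentiating numerator and denominator 3 times the quotient is (e^(x) - 1536/(4*x - 1)^4)/(6); at x = 0 this is -1535/6.

-1535/6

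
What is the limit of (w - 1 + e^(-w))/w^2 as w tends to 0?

Direct substitution gives 0/0.
Apply L'Hôpital: lim (1 - e^(-w))/(2*w), still 0/0.
After 2 applications of L'Hôpital's rule the quotient is (e^(-w))/(2); substituting w = 0 gives 1/2.

1/2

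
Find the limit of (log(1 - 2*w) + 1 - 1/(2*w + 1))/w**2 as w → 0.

-6

Substitution gives 0/0; apply L'Hôpital's rule 2 times.
After differentiating numerator and denominator 2 times the quotient is (-8/(2*w + 1)^3 - 4/(2*w - 1)^2)/(2); at w = 0 this is -6.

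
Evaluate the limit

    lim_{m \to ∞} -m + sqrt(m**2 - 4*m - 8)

-2

An ∞ − ∞ form. Rationalising with the conjugate, the difference becomes (-4m - 8) / (√(m^2 - 4*m - 8) + m).
For large m the denominator behaves like 2·m, so the quotient tends to -4/2 = -2.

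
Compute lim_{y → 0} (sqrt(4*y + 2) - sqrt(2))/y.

Substitution gives 0/0. Multiply numerator and denominator by the conjugate √(2 + 4y) + √2.
The numerator becomes (2 + 4y) − 2 = 4y, so the expression simplifies to 4/(√(2 + 4y) + √2).
Letting y → 0 gives 4/(2√2) = √(2).

√(2)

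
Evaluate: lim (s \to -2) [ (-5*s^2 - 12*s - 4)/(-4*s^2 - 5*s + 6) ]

Direct substitution gives 0/0, so factor. Both numerator and denominator have (s + 2) as a factor.
After cancelling, the expression reduces to (-5*s - 2)/(3 - 4*s).
Substituting s = -2 gives 8/11.

8/11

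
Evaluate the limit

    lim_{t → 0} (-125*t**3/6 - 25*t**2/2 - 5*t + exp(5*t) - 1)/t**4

625/24

Direct substitution gives 0/0.
Apply L'Hôpital: lim (-125*t^2/2 - 25*t + 5*e^(5*t) - 5)/(4*t^3), still 0/0.
Apply L'Hôpital: lim (-125*t + 25*e^(5*t) - 25)/(12*t^2), still 0/0.
Apply L'Hôpital: lim (125*e^(5*t) - 125)/(24*t), still 0/0.
After 4 applications of L'Hôpital's rule the quotient is (625*e^(5*t))/(24); substituting t = 0 gives 625/24.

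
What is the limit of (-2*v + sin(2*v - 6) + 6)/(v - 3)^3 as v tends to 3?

Direct substitution gives 0/0.
Apply L'Hôpital: lim (2*cos(2*v - 6) - 2)/(3*(v - 3)^2), still 0/0.
Apply L'Hôpital: lim (-4*sin(2*v - 6))/(6*v - 18), still 0/0.
After 3 applications of L'Hôpital's rule the quotient is (-8*cos(2*v - 6))/(6); substituting v = 3 gives -4/3.

-4/3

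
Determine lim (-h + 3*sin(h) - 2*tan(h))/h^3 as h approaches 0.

-7/6

Substitution gives 0/0; apply L'Hôpital's rule 3 times.
After differentiating numerator and denominator 3 times the quotient is (-3*cos(h) - 12*tan(h)^4 - 16*tan(h)^2 - 4)/(6); at h = 0 this is -7/6.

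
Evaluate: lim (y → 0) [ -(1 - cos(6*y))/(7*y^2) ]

Substitution gives 0/0.
Use (1 − cos u)/u² → 1/2 with u = 6y: the limit is 6²/(2·(-7)) = -18/7.

-18/7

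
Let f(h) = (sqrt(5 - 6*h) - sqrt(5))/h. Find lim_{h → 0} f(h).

-3*√(5)/5

A 0/0 form; rationalise with √(5 - 6h) + √5. This collapses the numerator to -6h, leaving -6/(√(5 - 6h) + √5) → -6/(2√5) = -3*√(5)/5.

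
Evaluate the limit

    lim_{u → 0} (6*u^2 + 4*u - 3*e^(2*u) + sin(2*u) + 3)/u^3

-16/3

Substitution gives 0/0; apply L'Hôpital's rule 3 times.
After differentiating numerator and denominator 3 times the quotient is (-24*e^(2*u) - 8*cos(2*u))/(6); at u = 0 this is -16/3.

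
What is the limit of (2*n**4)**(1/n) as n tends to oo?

Base → ∞ and exponent → 0: an ∞^0 form.
Take logs: (1/n)·ln(2·n^4) = (ln 2 + 4·ln n)/n → 0.
So the limit is e^0 = 1.

1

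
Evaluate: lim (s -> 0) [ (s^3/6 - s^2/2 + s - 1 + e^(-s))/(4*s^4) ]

1/96

Direct substitution gives 0/0.
Apply L'Hôpital: lim (s^2/2 - s + 1 - e^(-s))/(16*s^3), still 0/0.
Apply L'Hôpital: lim (s - 1 + e^(-s))/(48*s^2), still 0/0.
Apply L'Hôpital: lim (1 - e^(-s))/(96*s), still 0/0.
After 4 applications of L'Hôpital's rule the quotient is (e^(-s))/(96); substituting s = 0 gives 1/96.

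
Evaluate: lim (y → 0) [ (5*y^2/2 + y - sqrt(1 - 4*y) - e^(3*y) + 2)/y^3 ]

-1/2

Substitution gives 0/0; apply L'Hôpital's rule 3 times.
After differentiating numerator and denominator 3 times the quotient is (-27*e^(3*y) + 24/(1 - 4*y)^(5/2))/(6); at y = 0 this is -1/2.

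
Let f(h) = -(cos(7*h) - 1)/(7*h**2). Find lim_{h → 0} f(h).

7/2

Direct substitution gives 0/0.
Apply L'Hôpital: lim (-7*sin(7*h))/(-14*h), still 0/0.
After 2 applications of L'Hôpital's rule the quotient is (-49*cos(7*h))/(-14); substituting h = 0 gives 7/2.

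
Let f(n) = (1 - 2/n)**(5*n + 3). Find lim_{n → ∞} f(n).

Let L be the limit and take ln: ln L = lim (5n + 3)·ln(1 - 2/n) = lim (5n + 3)·(-2/n + O(1/n²)) = -10.
Hence L = e^(-10).

e^(-10)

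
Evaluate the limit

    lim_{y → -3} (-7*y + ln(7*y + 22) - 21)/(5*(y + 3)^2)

-49/10

Direct substitution gives 0/0.
Apply L'Hôpital: lim (-7 + 7/(7*y + 22))/(10*y + 30), still 0/0.
After 2 applications of L'Hôpital's rule the quotient is (-49/(7*y + 22)^2)/(10); substituting y = -3 gives -49/10.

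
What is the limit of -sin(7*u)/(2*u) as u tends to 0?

-7/2

Substitution gives 0/0.
Write it as (7/(-2))·sin(7u)/(7u); since sin(θ)/θ → 1, the limit is -7/2.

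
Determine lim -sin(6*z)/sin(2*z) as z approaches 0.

-3

Substitution gives 0/0.
Divide numerator and denominator by z: sin(6z)/z → 6 and sin(2z)/z → 2, so the limit is -1·6/2 = -3.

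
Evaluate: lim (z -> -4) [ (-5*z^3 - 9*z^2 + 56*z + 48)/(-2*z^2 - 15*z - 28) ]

-112

Since z = -4 makes numerator and denominator zero, (z + 4) divides both.
Cancelling it gives (-5*z^2 + 11*z + 12)/(-2*z - 7); now plug in z = -4 to get -112.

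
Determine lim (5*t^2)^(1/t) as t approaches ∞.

Base → ∞ and exponent → 0: an ∞^0 form.
Take logs: (1/t)·ln(5·t^2) = (ln 5 + 2·ln t)/t → 0.
So the limit is e^0 = 1.

1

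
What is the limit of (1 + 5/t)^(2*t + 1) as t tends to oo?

e^(10)

Write it as [(1 + 5/t)^t]^(2) · (1 + 5/t)^(1). The bracketed term tends to e^(5) and the second factor to 1, so the limit is e^(10).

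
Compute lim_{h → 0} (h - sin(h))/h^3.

1/6

Direct substitution gives 0/0.
Apply L'Hôpital: lim (1 - cos(h))/(3*h^2), still 0/0.
Apply L'Hôpital: lim (sin(h))/(6*h), still 0/0.
After 3 applications of L'Hôpital's rule the quotient is (cos(h))/(6); substituting h = 0 gives 1/6.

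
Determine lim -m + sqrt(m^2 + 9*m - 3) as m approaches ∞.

An ∞ − ∞ form. Rationalising with the conjugate, the difference becomes (9m - 3) / (√(m^2 + 9*m - 3) + m).
For large m the denominator behaves like 2·m, so the quotient tends to 9/2 = 9/2.

9/2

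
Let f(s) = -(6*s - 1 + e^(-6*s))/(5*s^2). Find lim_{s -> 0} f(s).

-18/5

Direct substitution gives 0/0.
Apply L'Hôpital: lim (6 - 6*e^(-6*s))/(-10*s), still 0/0.
After 2 applications of L'Hôpital's rule the quotient is (36*e^(-6*s))/(-10); substituting s = 0 gives -18/5.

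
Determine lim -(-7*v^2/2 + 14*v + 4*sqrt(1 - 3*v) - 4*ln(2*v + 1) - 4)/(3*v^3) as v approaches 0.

209/36

Substitution gives 0/0 (the numerator vanishes to order 3).
Expand each term to order v^3: the coefficient of v^3 in -4·ln(1 + 2v) is -32/3 and in 4·√(1 - 3v) is -27/4.
Lower-order terms cancel with the polynomial part, so the numerator is (-209/12)·v^3 + o(v^3), and the limit is (-209/12)/(-3) = 209/36.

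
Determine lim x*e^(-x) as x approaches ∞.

Write as x^1/e^{1x}, an ∞/∞ form.
Exponential growth dominates any polynomial, so repeated L'Hôpital (or the standard result) gives 0.

0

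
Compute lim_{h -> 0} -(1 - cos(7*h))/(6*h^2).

-49/12

Substitution gives 0/0.
Use (1 − cos u)/u² → 1/2 with u = 7h: the limit is 7²/(2·(-6)) = -49/12.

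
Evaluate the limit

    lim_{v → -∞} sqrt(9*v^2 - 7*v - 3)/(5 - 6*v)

1/2

For large |v|, √(9*v^2 - 7*v - 3) ≈ √9·|v| and the denominator ≈ -6v.
Since v → −∞, |v| = −v, giving −√9/(-6) = 1/2.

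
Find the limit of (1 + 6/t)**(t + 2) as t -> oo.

e^(6)

Let L be the limit and take ln: ln L = lim (t + 2)·ln(1 + 6/t) = lim (t + 2)·(6/t + O(1/t²)) = 6.
Hence L = e^(6).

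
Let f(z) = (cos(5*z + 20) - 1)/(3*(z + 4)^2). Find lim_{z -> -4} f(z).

-25/6

Direct substitution gives 0/0.
Apply L'Hôpital: lim (-5*sin(5*z + 20))/(6*z + 24), still 0/0.
After 2 applications of L'Hôpital's rule the quotient is (-25*cos(5*z + 20))/(6); substituting z = -4 gives -25/6.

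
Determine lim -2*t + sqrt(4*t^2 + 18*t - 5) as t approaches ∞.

9/2

This has the form ∞ − ∞. Multiply and divide by the conjugate √(4*t^2 + 18*t - 5) + 2t.
That gives (18t - 5) / (√(4*t^2 + 18*t - 5) + 2t).
Divide numerator and denominator by t: the limit is 18/(2·2) = 9/2.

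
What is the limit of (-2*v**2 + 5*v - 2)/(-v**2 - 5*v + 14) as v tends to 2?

Since v = 2 makes numerator and denominator zero, (v - 2) divides both.
Cancelling it gives (1 - 2*v)/(-v - 7); now plug in v = 2 to get 1/3.

1/3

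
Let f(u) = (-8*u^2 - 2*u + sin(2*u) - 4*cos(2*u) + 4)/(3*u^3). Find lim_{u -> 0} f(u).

-4/9

Substitution gives 0/0; apply L'Hôpital's rule 3 times.
After differentiating numerator and denominator 3 times the quotient is (-32*sin(2*u) - 8*cos(2*u))/(18); at u = 0 this is -4/9.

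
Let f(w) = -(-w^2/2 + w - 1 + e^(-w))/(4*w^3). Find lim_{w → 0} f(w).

Direct substitution gives 0/0.
Apply L'Hôpital: lim (-w + 1 - e^(-w))/(-12*w^2), still 0/0.
Apply L'Hôpital: lim (-1 + e^(-w))/(-24*w), still 0/0.
After 3 applications of L'Hôpital's rule the quotient is (-e^(-w))/(-24); substituting w = 0 gives 1/24.

1/24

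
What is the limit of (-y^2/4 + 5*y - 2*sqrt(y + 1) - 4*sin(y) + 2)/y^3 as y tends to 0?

Substitution gives 0/0 (the numerator vanishes to order 3).
Expand each term to order y^3: the coefficient of y^3 in -4·sin(y) is 2/3 and in -2·√(1 + y) is -1/8.
Lower-order terms cancel with the polynomial part, so the numerator is (13/24)·y^3 + o(y^3), and the limit is (13/24)/(1) = 13/24.

13/24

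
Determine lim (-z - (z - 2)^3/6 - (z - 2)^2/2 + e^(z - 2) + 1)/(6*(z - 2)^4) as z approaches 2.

1/144

Direct substitution gives 0/0.
Apply L'Hôpital: lim (-z - (z - 2)^2/2 + e^(z - 2) + 1)/(24*(z - 2)^3), still 0/0.
Apply L'Hôpital: lim (-z + e^(z - 2) + 1)/(72*(z - 2)^2), still 0/0.
Apply L'Hôpital: lim (e^(z - 2) - 1)/(144*z - 288), still 0/0.
After 4 applications of L'Hôpital's rule the quotient is (e^(z - 2))/(144); substituting z = 2 gives 1/144.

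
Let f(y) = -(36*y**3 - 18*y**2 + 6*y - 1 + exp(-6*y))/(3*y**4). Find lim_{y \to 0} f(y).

Direct substitution gives 0/0.
Apply L'Hôpital: lim (108*y^2 - 36*y + 6 - 6*e^(-6*y))/(-12*y^3), still 0/0.
Apply L'Hôpital: lim (216*y - 36 + 36*e^(-6*y))/(-36*y^2), still 0/0.
Apply L'Hôpital: lim (216 - 216*e^(-6*y))/(-72*y), still 0/0.
After 4 applications of L'Hôpital's rule the quotient is (1296*e^(-6*y))/(-72); substituting y = 0 gives -18.

-18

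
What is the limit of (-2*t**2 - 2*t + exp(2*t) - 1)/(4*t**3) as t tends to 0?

Direct substitution gives 0/0.
Apply L'Hôpital: lim (-4*t + 2*e^(2*t) - 2)/(12*t^2), still 0/0.
Apply L'Hôpital: lim (4*e^(2*t) - 4)/(24*t), still 0/0.
After 3 applications of L'Hôpital's rule the quotient is (8*e^(2*t))/(24); substituting t = 0 gives 1/3.

1/3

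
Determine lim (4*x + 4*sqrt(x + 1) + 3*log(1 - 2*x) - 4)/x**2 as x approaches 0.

Substitution gives 0/0 (the numerator vanishes to order 2).
Expand each term to order x^2: the coefficient of x^2 in 4·√(1 + x) is -1/2 and in 3·ln(1 - 2x) is -6.
Lower-order terms cancel with the polynomial part, so the numerator is (-13/2)·x^2 + o(x^2), and the limit is (-13/2)/(1) = -13/2.

-13/2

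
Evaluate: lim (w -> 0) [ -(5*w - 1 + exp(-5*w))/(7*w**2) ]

-25/14

Direct substitution gives 0/0.
Apply L'Hôpital: lim (5 - 5*e^(-5*w))/(-14*w), still 0/0.
After 2 applications of L'Hôpital's rule the quotient is (25*e^(-5*w))/(-14); substituting w = 0 gives -25/14.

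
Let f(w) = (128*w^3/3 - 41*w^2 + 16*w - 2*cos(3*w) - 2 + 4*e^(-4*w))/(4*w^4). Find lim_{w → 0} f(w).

431/48

Substitution gives 0/0 (the numerator vanishes to order 4).
Expand each term to order w^4: the coefficient of w^4 in -2·cos(3w) is -27/4 and in 4·e^(-4w) is 128/3.
Lower-order terms cancel with the polynomial part, so the numerator is (431/12)·w^4 + o(w^4), and the limit is (431/12)/(4) = 431/48.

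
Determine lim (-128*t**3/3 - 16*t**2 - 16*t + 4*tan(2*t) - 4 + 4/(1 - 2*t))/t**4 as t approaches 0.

64

Substitution gives 0/0 (the numerator vanishes to order 4).
Expand each term to order t^4: the coefficient of t^4 in 4·tan(2t) is 0 and in 4·1/(1 - 2t) is 64.
Lower-order terms cancel with the polynomial part, so the numerator is (64)·t^4 + o(t^4), and the limit is (64)/(1) = 64.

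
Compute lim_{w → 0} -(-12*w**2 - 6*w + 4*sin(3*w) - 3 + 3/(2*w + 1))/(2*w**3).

Substitution gives 0/0 (the numerator vanishes to order 3).
Expand each term to order w^3: the coefficient of w^3 in 4·sin(3w) is -18 and in 3·1/(1 + 2w) is -24.
Lower-order terms cancel with the polynomial part, so the numerator is (-42)·w^3 + o(w^3), and the limit is (-42)/(-2) = 21.

21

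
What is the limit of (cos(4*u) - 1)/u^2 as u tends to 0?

Direct substitution gives 0/0.
Apply L'Hôpital: lim (-4*sin(4*u))/(2*u), still 0/0.
After 2 applications of L'Hôpital's rule the quotient is (-16*cos(4*u))/(2); substituting u = 0 gives -8.

-8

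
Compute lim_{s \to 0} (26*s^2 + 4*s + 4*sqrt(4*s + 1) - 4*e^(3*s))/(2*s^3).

Substitution gives 0/0; apply L'Hôpital's rule 3 times.
After differentiating numerator and denominator 3 times the quotient is (-108*e^(3*s) + 96/(4*s + 1)^(5/2))/(12); at s = 0 this is -1.

-1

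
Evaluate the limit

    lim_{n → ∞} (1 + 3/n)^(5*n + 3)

Let L be the limit and take ln: ln L = lim (5n + 3)·ln(1 + 3/n) = lim (5n + 3)·(3/n + O(1/n²)) = 15.
Hence L = e^(15).

e^(15)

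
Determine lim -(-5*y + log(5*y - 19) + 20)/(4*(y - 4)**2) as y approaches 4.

25/8

Direct substitution gives 0/0.
Apply L'Hôpital: lim (-5 + 5/(5*y - 19))/(32 - 8*y), still 0/0.
After 2 applications of L'Hôpital's rule the quotient is (-25/(5*y - 19)^2)/(-8); substituting y = 4 gives 25/8.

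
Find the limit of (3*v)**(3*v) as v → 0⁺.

Base → 0⁺ and exponent → 0⁺: a 0^0 form.
Take logs: 3v·ln(3v). This is 0·(−∞); rewriting as ln(3v)/(1/(3v)) and applying L'Hôpital gives 0.
Hence the limit is e^0 = 1.

1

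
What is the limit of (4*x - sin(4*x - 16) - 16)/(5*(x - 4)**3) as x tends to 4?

32/15

Direct substitution gives 0/0.
Apply L'Hôpital: lim (4 - 4*cos(4*x - 16))/(15*(x - 4)^2), still 0/0.
Apply L'Hôpital: lim (16*sin(4*x - 16))/(30*x - 120), still 0/0.
After 3 applications of L'Hôpital's rule the quotient is (64*cos(4*x - 16))/(30); substituting x = 4 gives 32/15.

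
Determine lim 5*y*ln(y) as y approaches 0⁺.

0

This is a 0·(−∞) form. Rewrite as 5·ln(y) / y^(−1) and apply L'Hôpital:
the derivative quotient is 5·(1/y) / (−1·y^(−2)) = (-5/1)·y^1 → 0.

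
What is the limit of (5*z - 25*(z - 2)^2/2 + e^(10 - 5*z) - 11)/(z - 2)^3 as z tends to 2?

Direct substitution gives 0/0.
Apply L'Hôpital: lim (-25*z - 5*e^(10 - 5*z) + 55)/(3*(z - 2)^2), still 0/0.
Apply L'Hôpital: lim (25*e^(10 - 5*z) - 25)/(6*z - 12), still 0/0.
After 3 applications of L'Hôpital's rule the quotient is (-125*e^(10 - 5*z))/(6); substituting z = 2 gives -125/6.

-125/6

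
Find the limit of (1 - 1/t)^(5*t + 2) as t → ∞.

Let L be the limit and take ln: ln L = lim (5t + 2)·ln(1 - 1/t) = lim (5t + 2)·(-1/t + O(1/t²)) = -5.
Hence L = e^(-5).

e^(-5)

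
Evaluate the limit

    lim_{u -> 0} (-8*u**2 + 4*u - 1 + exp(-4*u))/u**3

Direct substitution gives 0/0.
Apply L'Hôpital: lim (-16*u + 4 - 4*e^(-4*u))/(3*u^2), still 0/0.
Apply L'Hôpital: lim (-16 + 16*e^(-4*u))/(6*u), still 0/0.
After 3 applications of L'Hôpital's rule the quotient is (-64*e^(-4*u))/(6); substituting u = 0 gives -32/3.

-32/3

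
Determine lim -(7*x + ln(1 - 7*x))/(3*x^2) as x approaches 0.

49/6

Direct substitution gives 0/0.
Apply L'Hôpital: lim (7 - 7/(1 - 7*x))/(-6*x), still 0/0.
After 2 applications of L'Hôpital's rule the quotient is (-49/(1 - 7*x)^2)/(-6); substituting x = 0 gives 49/6.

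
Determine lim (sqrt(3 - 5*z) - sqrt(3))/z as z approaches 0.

Substitution gives 0/0. Multiply numerator and denominator by the conjugate √(3 - 5z) + √3.
The numerator becomes (3 - 5z) − 3 = -5z, so the expression simplifies to -5/(√(3 - 5z) + √3).
Letting z → 0 gives -5/(2√3) = -5*√(3)/6.

-5*√(3)/6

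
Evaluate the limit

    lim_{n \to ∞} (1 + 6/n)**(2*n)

e^(12)

Let L be the limit and take ln: ln L = lim (2n)·ln(1 + 6/n) = lim (2n)·(6/n + O(1/n²)) = 12.
Hence L = e^(12).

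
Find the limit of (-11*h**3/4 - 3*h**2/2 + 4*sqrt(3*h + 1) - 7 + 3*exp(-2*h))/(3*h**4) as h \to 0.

-341/96

Substitution gives 0/0; apply L'Hôpital's rule 4 times.
After differentiating numerator and denominator 4 times the quotient is (48*e^(-2*h) - 1215/(4*(3*h + 1)^(7/2)))/(72); at h = 0 this is -341/96.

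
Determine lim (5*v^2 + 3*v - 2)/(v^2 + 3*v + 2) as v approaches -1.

Direct substitution gives 0/0, so factor. Both numerator and denominator have (v + 1) as a factor.
After cancelling, the expression reduces to (5*v - 2)/(v + 2).
Substituting v = -1 gives -7.

-7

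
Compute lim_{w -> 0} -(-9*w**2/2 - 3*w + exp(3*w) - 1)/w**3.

Direct substitution gives 0/0.
Apply L'Hôpital: lim (-9*w + 3*e^(3*w) - 3)/(-3*w^2), still 0/0.
Apply L'Hôpital: lim (9*e^(3*w) - 9)/(-6*w), still 0/0.
After 3 applications of L'Hôpital's rule the quotient is (27*e^(3*w))/(-6); substituting w = 0 gives -9/2.

-9/2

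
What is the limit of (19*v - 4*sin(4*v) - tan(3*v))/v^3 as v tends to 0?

101/3

Substitution gives 0/0 (the numerator vanishes to order 3).
Expand each term to order v^3: the coefficient of v^3 in -4·sin(4v) is 128/3 and in −tan(3v) is -9.
Lower-order terms cancel with the polynomial part, so the numerator is (101/3)·v^3 + o(v^3), and the limit is (101/3)/(1) = 101/3.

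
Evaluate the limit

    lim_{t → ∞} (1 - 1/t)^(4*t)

e^(-4)

The base → 1 and the exponent → ∞: a 1^∞ form.
Take logarithms: (4t)·ln(1 - 1/t). Since ln(1+u) ~ u for small u, this behaves like (4t)·(-1/t) → -4.
So the limit is e^(-4).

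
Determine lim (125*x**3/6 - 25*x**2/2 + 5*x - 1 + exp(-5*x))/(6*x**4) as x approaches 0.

Direct substitution gives 0/0.
Apply L'Hôpital: lim (125*x^2/2 - 25*x + 5 - 5*e^(-5*x))/(24*x^3), still 0/0.
Apply L'Hôpital: lim (125*x - 25 + 25*e^(-5*x))/(72*x^2), still 0/0.
Apply L'Hôpital: lim (125 - 125*e^(-5*x))/(144*x), still 0/0.
After 4 applications of L'Hôpital's rule the quotient is (625*e^(-5*x))/(144); substituting x = 0 gives 625/144.

625/144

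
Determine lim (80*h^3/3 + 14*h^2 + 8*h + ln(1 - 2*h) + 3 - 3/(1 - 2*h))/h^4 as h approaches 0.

-52

Substitution gives 0/0 (the numerator vanishes to order 4).
Expand each term to order h^4: the coefficient of h^4 in ln(1 - 2h) is -4 and in -3·1/(1 - 2h) is -48.
Lower-order terms cancel with the polynomial part, so the numerator is (-52)·h^4 + o(h^4), and the limit is (-52)/(1) = -52.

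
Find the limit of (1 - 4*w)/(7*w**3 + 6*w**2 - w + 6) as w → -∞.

The denominator has degree 3 and the numerator degree 1. Dividing numerator and denominator by w^3 sends every term to 0 except the leading denominator term, so the limit is 0.

0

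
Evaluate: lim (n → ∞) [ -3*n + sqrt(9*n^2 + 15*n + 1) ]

5/2

An ∞ − ∞ form. Rationalising with the conjugate, the difference becomes (15n + 1) / (√(9*n^2 + 15*n + 1) + 3n).
For large n the denominator behaves like 2·3n, so the quotient tends to 15/6 = 5/2.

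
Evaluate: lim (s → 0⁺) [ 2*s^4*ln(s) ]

This is a 0·(−∞) form. Rewrite as 2·ln(s) / s^(−4) and apply L'Hôpital:
the derivative quotient is 2·(1/s) / (−4·s^(−5)) = (-2/4)·s^4 → 0.

0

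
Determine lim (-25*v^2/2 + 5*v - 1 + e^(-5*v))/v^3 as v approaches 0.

Direct substitution gives 0/0.
Apply L'Hôpital: lim (-25*v + 5 - 5*e^(-5*v))/(3*v^2), still 0/0.
Apply L'Hôpital: lim (-25 + 25*e^(-5*v))/(6*v), still 0/0.
After 3 applications of L'Hôpital's rule the quotient is (-125*e^(-5*v))/(6); substituting v = 0 gives -125/6.

-125/6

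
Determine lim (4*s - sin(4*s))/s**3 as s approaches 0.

Direct substitution gives 0/0.
Apply L'Hôpital: lim (4 - 4*cos(4*s))/(3*s^2), still 0/0.
Apply L'Hôpital: lim (16*sin(4*s))/(6*s), still 0/0.
After 3 applications of L'Hôpital's rule the quotient is (64*cos(4*s))/(6); substituting s = 0 gives 32/3.

32/3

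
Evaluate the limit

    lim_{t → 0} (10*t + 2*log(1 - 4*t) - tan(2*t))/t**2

-16

Substitution gives 0/0; apply L'Hôpital's rule 2 times.
After differentiating numerator and denominator 2 times the quotient is (-8*tan(2*t)/cos(2*t)^2 - 32/(4*t - 1)^2)/(2); at t = 0 this is -16.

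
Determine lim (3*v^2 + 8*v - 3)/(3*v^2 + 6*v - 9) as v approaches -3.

5/6

Direct substitution gives 0/0, so factor. Both numerator and denominator have (v + 3) as a factor.
After cancelling, the expression reduces to (3*v - 1)/(3*v - 3).
Substituting v = -3 gives 5/6.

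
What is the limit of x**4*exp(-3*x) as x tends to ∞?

0

Write as x^4/e^{3x}, an ∞/∞ form.
Exponential growth dominates any polynomial, so repeated L'Hôpital (or the standard result) gives 0.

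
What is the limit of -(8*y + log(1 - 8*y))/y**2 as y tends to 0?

Direct substitution gives 0/0.
Apply L'Hôpital: lim (8 - 8/(1 - 8*y))/(-2*y), still 0/0.
After 2 applications of L'Hôpital's rule the quotient is (-64/(1 - 8*y)^2)/(-2); substituting y = 0 gives 32.

32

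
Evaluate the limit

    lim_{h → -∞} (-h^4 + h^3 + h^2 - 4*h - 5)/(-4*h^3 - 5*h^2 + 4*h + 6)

The numerator has higher degree (4 > 3); the quotient behaves like (-1/(-4))·h^1 for large |h|.
As h → −∞ this diverges to -∞.

-∞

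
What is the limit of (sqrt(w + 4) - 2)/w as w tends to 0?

1/4

Substitution gives 0/0. Multiply numerator and denominator by the conjugate √(4 + w) + √4.
The numerator becomes (4 + w) − 4 = w, so the expression simplifies to 1/(√(4 + w) + √4).
Letting w → 0 gives 1/(2√4) = 1/4.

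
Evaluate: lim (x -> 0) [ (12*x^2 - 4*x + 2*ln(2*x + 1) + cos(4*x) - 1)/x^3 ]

Substitution gives 0/0 (the numerator vanishes to order 3).
Expand each term to order x^3: the coefficient of x^3 in cos(4x) is 0 and in 2·ln(1 + 2x) is 16/3.
Lower-order terms cancel with the polynomial part, so the numerator is (16/3)·x^3 + o(x^3), and the limit is (16/3)/(1) = 16/3.

16/3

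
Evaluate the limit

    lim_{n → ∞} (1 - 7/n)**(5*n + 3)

e^(-35)

Let L be the limit and take ln: ln L = lim (5n + 3)·ln(1 - 7/n) = lim (5n + 3)·(-7/n + O(1/n²)) = -35.
Hence L = e^(-35).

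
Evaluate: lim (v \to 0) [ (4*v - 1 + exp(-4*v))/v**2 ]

8

Direct substitution gives 0/0.
Apply L'Hôpital: lim (4 - 4*e^(-4*v))/(2*v), still 0/0.
After 2 applications of L'Hôpital's rule the quotient is (16*e^(-4*v))/(2); substituting v = 0 gives 8.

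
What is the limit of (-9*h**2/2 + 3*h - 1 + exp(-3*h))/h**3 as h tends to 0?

Direct substitution gives 0/0.
Apply L'Hôpital: lim (-9*h + 3 - 3*e^(-3*h))/(3*h^2), still 0/0.
Apply L'Hôpital: lim (-9 + 9*e^(-3*h))/(6*h), still 0/0.
After 3 applications of L'Hôpital's rule the quotient is (-27*e^(-3*h))/(6); substituting h = 0 gives -9/2.

-9/2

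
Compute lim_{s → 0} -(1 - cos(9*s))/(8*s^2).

-81/16

Substitution gives 0/0.
Use (1 − cos u)/u² → 1/2 with u = 9s: the limit is 9²/(2·(-8)) = -81/16.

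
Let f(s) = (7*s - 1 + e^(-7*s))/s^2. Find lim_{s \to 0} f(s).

49/2

Direct substitution gives 0/0.
Apply L'Hôpital: lim (7 - 7*e^(-7*s))/(2*s), still 0/0.
After 2 applications of L'Hôpital's rule the quotient is (49*e^(-7*s))/(2); substituting s = 0 gives 49/2.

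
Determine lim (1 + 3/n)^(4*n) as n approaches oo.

The base → 1 and the exponent → ∞: a 1^∞ form.
Take logarithms: (4n)·ln(1 + 3/n). Since ln(1+u) ~ u for small u, this behaves like (4n)·(3/n) → 12.
So the limit is e^(12).

e^(12)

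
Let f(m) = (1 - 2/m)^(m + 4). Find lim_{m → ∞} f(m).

Let L be the limit and take ln: ln L = lim (m + 4)·ln(1 - 2/m) = lim (m + 4)·(-2/m + O(1/m²)) = -2.
Hence L = e^(-2).

e^(-2)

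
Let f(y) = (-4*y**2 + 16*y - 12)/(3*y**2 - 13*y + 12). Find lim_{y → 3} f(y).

Since y = 3 makes numerator and denominator zero, (y - 3) divides both.
Cancelling it gives (4 - 4*y)/(3*y - 4); now plug in y = 3 to get -8/5.

-8/5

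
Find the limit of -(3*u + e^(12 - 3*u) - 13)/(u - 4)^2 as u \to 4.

-9/2

Direct substitution gives 0/0.
Apply L'Hôpital: lim (3 - 3*e^(12 - 3*u))/(8 - 2*u), still 0/0.
After 2 applications of L'Hôpital's rule the quotient is (9*e^(12 - 3*u))/(-2); substituting u = 4 gives -9/2.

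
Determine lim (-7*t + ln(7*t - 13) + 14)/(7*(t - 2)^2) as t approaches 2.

-7/2

Direct substitution gives 0/0.
Apply L'Hôpital: lim (-7 + 7/(7*t - 13))/(14*t - 28), still 0/0.
After 2 applications of L'Hôpital's rule the quotient is (-49/(7*t - 13)^2)/(14); substituting t = 2 gives -7/2.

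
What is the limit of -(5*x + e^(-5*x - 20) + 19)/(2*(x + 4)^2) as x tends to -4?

-25/4

Direct substitution gives 0/0.
Apply L'Hôpital: lim (5 - 5*e^(-5*x - 20))/(-4*x - 16), still 0/0.
After 2 applications of L'Hôpital's rule the quotient is (25*e^(-5*x - 20))/(-4); substituting x = -4 gives -25/4.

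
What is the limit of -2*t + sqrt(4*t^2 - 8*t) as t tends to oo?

An ∞ − ∞ form. Rationalising with the conjugate, the difference becomes (-8t) / (√(4*t^2 - 8*t) + 2t).
For large t the denominator behaves like 2·2t, so the quotient tends to -8/4 = -2.

-2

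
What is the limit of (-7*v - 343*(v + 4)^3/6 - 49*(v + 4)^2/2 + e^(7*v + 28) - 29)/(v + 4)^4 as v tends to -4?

2401/24

Direct substitution gives 0/0.
Apply L'Hôpital: lim (-49*v - 343*(v + 4)^2/2 + 7*e^(7*v + 28) - 203)/(4*(v + 4)^3), still 0/0.
Apply L'Hôpital: lim (-343*v + 49*e^(7*v + 28) - 1421)/(12*(v + 4)^2), still 0/0.
Apply L'Hôpital: lim (343*e^(7*v + 28) - 343)/(24*v + 96), still 0/0.
After 4 applications of L'Hôpital's rule the quotient is (2401*e^(7*v + 28))/(24); substituting v = -4 gives 2401/24.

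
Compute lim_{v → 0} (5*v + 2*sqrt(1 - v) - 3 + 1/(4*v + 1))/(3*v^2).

21/4

Substitution gives 0/0; apply L'Hôpital's rule 2 times.
After differentiating numerator and denominator 2 times the quotient is (32/(4*v + 1)^3 - 1/(2*(1 - v)^(3/2)))/(6); at v = 0 this is 21/4.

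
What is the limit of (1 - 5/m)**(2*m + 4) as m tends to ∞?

e^(-10)

Let L be the limit and take ln: ln L = lim (2m + 4)·ln(1 - 5/m) = lim (2m + 4)·(-5/m + O(1/m²)) = -10.
Hence L = e^(-10).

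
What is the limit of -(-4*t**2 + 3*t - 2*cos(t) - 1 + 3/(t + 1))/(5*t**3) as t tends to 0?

Substitution gives 0/0 (the numerator vanishes to order 3).
Expand each term to order t^3: the coefficient of t^3 in 3·1/(1 + t) is -3 and in -2·cos(t) is 0.
Lower-order terms cancel with the polynomial part, so the numerator is (-3)·t^3 + o(t^3), and the limit is (-3)/(-5) = 3/5.

3/5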